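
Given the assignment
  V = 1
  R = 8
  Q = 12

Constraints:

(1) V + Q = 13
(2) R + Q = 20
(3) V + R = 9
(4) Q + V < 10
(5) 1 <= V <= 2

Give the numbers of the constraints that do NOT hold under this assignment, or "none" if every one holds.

Constraint 4 is violated.

(1) V + Q = 1 + 12 = 13 — holds.
(2) R + Q = 8 + 12 = 20 — holds.
(3) V + R = 1 + 8 = 9 — holds.
(4) Q + V = 12 + 1 = 13; 13 ≥ 10, bound 10 not met — fails.
(5) V = 1 lies in [1, 2] — holds.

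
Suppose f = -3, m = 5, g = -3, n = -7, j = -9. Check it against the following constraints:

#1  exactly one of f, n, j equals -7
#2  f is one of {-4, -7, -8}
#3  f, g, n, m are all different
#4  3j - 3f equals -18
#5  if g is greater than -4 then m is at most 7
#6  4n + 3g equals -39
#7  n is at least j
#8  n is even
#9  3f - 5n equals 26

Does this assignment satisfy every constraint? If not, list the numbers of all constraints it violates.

No — constraints 2, 3, 6, and 8 are not satisfied.

#1 f=-3, n=-7, j=-9; 1 of them equals -7  ✔
#2 f = -3 is not in {-4, -7, -8}  ✘
#3 f = g = -3, not all different  ✘
#4 3j - 3f = 3(-9) - 3(-3) = -18  ✔
#5 g = -3 > -4, so we need m ≤ 7; m = 5 ≤ 7  ✔
#6 4n + 3g = 4(-7) + 3(-3) = -37, not -39  ✘
#7 n = -7, j = -9; -7 ≥ -9  ✔
#8 n = -7 is odd  ✘
#9 3f - 5n = 3(-3) - 5(-7) = 26  ✔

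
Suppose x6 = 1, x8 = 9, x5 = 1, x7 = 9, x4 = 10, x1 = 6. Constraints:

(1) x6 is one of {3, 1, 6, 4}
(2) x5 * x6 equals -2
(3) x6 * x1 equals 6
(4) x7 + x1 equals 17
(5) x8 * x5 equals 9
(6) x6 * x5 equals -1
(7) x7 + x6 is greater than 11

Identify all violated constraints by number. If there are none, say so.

(1) x6 = 1 is in {3, 1, 6, 4} — holds.
(2) x5 * x6 = 1 * 1 = 1, not -2 — does not hold.
(3) x6 * x1 = 1 * 6 = 6 — holds.
(4) x7 + x1 = 9 + 6 = 15, not 17 — does not hold.
(5) x8 * x5 = 9 * 1 = 9 — holds.
(6) x6 * x5 = 1 * 1 = 1, not -1 — does not hold.
(7) x7 + x6 = 9 + 1 = 10; 10 ≤ 11, bound 11 not met — does not hold.

The assignment fails constraints 2, 4, 6, and 7.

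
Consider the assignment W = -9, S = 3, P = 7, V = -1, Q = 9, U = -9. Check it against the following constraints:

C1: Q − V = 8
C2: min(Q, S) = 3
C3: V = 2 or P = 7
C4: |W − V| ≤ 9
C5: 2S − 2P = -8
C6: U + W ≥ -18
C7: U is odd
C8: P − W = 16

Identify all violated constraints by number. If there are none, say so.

C1: Q − V = 9 − (-1) = 10, not 8 — does not hold.
C2: min(9, 3) = 3 — holds.
C3: V = -1 ≠ 2, but P = 7 = 7 (second disjunct) — holds.
C4: |-9 − (-1)| = 8; 8 ≤ 9 — holds.
C5: 2S − 2P = 2(3) − 2(7) = -8 — holds.
C6: U + W = -9 + (-9) = -18; -18 ≥ -18 — holds.
C7: U = -9 is odd — holds.
C8: P − W = 7 − (-9) = 16 — holds.

Violated: 1.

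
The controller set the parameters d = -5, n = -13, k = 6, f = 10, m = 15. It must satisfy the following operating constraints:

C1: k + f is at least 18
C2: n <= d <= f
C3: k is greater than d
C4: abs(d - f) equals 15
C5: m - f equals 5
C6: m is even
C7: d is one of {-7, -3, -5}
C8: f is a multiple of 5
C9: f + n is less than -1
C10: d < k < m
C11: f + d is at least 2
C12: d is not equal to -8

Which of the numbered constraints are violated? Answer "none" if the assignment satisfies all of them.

The assignment fails constraints 1 and 6.

C1: k + f = 6 + 10 = 16; 16 < 18, bound 18 not met — violated.
C2: values -13 <= -5 <= 10 — satisfied.
C3: k = 6, d = -5; 6 > -5 — satisfied.
C4: abs(-5 - 10) = 15 — satisfied.
C5: m - f = 15 - 10 = 5 — satisfied.
C6: m = 15 is odd — violated.
C7: d = -5 is in {-7, -3, -5} — satisfied.
C8: 10 / 5 = 2, so 5 divides 10 — satisfied.
C9: f + n = 10 + (-13) = -3; -3 < -1 — satisfied.
C10: values -5 < 6 < 15 — satisfied.
C11: f + d = 10 + (-5) = 5; 5 ≥ 2 — satisfied.
C12: d = -5, and -5 ≠ -8 — satisfied.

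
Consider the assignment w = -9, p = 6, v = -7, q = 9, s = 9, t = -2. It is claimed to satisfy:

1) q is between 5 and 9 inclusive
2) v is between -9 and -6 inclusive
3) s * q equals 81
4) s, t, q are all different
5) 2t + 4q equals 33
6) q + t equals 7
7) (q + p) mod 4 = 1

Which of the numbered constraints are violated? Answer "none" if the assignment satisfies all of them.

No — constraints 4, 5, and 7 are not satisfied.

1) q = 9 lies in [5, 9] — satisfied.
2) v = -7 lies in [-9, -6] — satisfied.
3) s * q = 9 * 9 = 81 — satisfied.
4) s = q = 9, not all different — violated.
5) 2t + 4q = 2(-2) + 4(9) = 32, not 33 — violated.
6) q + t = 9 + (-2) = 7 — satisfied.
7) q + p = 15; 15 mod 4 = 3, not 1 — violated.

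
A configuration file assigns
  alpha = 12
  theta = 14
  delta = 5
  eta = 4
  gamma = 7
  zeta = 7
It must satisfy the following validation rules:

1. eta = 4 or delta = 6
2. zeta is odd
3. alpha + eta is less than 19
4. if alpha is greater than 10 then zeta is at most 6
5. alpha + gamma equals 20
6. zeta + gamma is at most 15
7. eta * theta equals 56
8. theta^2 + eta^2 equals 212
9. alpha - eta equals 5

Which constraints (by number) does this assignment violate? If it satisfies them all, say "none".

Violated: 4, 5, 9.

1. eta = 4 = 4 (first disjunct)  ✓
2. zeta = 7 is odd  ✓
3. alpha + eta = 12 + 4 = 16; 16 < 19  ✓
4. alpha = 12 > 10, so we need zeta ≤ 6; but zeta = 7 > 6  ✗
5. alpha + gamma = 12 + 7 = 19, not 20  ✗
6. zeta + gamma = 7 + 7 = 14; 14 ≤ 15  ✓
7. eta * theta = 4 * 14 = 56  ✓
8. theta^2 + eta^2 = 14^2 + 4^2 = 196 + 16 = 212  ✓
9. alpha - eta = 12 - 4 = 8, not 5  ✗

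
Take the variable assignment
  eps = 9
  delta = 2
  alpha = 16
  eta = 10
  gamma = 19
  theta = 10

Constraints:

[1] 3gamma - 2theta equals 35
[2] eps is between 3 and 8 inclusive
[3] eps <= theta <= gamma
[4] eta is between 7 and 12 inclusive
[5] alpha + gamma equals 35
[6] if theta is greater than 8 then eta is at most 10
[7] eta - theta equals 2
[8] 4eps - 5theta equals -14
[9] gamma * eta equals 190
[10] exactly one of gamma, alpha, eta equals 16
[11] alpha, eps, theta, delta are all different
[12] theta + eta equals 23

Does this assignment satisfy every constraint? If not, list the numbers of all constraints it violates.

[1] 3gamma - 2theta = 3(19) - 2(10) = 37, not 35 — fails.
[2] eps = 9 is outside [3, 8] — fails.
[3] values 9 <= 10 <= 19 — holds.
[4] eta = 10 lies in [7, 12] — holds.
[5] alpha + gamma = 16 + 19 = 35 — holds.
[6] theta = 10 > 8, so we need eta ≤ 10; eta = 10 ≤ 10 — holds.
[7] eta - theta = 10 - 10 = 0, not 2 — fails.
[8] 4eps - 5theta = 4(9) - 5(10) = -14 — holds.
[9] gamma * eta = 19 * 10 = 190 — holds.
[10] gamma=19, alpha=16, eta=10; 1 of them equals 16 — holds.
[11] values 16, 9, 10, 2 are pairwise distinct — holds.
[12] theta + eta = 10 + 10 = 20, not 23 — fails.

The assignment fails constraints 1, 2, 7, 12.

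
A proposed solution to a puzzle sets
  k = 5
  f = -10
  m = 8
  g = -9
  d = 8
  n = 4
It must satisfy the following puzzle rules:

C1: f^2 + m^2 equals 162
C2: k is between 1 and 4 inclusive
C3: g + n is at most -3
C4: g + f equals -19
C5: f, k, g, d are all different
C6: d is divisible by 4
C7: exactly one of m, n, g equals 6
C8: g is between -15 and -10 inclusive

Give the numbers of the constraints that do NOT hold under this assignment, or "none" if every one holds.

C1: f^2 + m^2 = (-10)^2 + 8^2 = 100 + 64 = 164, not 162  fails
C2: k = 5 is outside [1, 4]  fails
C3: g + n = -9 + 4 = -5; -5 ≤ -3  holds
C4: g + f = -9 + (-10) = -19  holds
C5: values -10, 5, -9, 8 are pairwise distinct  holds
C6: 8 / 4 = 2, so 4 divides 8  holds
C7: m=8, n=4, g=-9; 0 of them equal 6, not exactly one  fails
C8: g = -9 is outside [-15, -10]  fails

The assignment fails constraints 1, 2, 7, and 8.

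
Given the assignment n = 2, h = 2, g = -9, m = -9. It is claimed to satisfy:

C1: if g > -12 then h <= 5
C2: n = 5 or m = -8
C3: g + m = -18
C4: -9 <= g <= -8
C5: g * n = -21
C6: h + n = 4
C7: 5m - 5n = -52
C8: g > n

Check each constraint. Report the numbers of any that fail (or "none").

Violated: 2, 5, 7, 8.

C1: g = -9 > -12, so we need h ≤ 5; h = 2 ≤ 5 — OK.
C2: n = 2 ≠ 5 and m = -9 ≠ -8; both disjuncts false — violated.
C3: g + m = -9 + (-9) = -18 — OK.
C4: g = -9 lies in [-9, -8] — OK.
C5: g * n = -9 * 2 = -18, not -21 — violated.
C6: h + n = 2 + 2 = 4 — OK.
C7: 5m - 5n = 5(-9) - 5(2) = -55, not -52 — violated.
C8: g = -9, n = 2; -9 ≤ 2 (want >) — violated.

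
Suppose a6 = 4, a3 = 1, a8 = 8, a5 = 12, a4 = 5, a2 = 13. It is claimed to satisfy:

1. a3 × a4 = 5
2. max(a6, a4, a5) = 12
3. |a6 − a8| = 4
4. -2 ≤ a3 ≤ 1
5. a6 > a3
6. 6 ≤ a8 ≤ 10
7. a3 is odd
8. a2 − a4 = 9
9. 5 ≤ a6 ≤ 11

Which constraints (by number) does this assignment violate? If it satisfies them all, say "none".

1. a3 × a4 = 1 × 5 = 5 — satisfied.
2. max(4, 5, 12) = 12 — satisfied.
3. |4 − 8| = 4 — satisfied.
4. a3 = 1 lies in [-2, 1] — satisfied.
5. a6 = 4, a3 = 1; 4 > 1 — satisfied.
6. a8 = 8 lies in [6, 10] — satisfied.
7. a3 = 1 is odd — satisfied.
8. a2 − a4 = 13 − 5 = 8, not 9 — violated.
9. a6 = 4 is outside [5, 11] — violated.

The assignment fails constraints 8, 9.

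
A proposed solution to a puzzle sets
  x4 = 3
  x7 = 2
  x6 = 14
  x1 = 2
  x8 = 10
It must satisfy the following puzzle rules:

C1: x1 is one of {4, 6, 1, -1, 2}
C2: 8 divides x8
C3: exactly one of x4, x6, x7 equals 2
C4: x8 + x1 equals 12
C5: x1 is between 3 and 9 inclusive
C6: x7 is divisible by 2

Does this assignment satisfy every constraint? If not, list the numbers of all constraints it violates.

No — constraints 2 and 5 are not satisfied.

C1: x1 = 2 is in {4, 6, 1, -1, 2} — holds.
C2: 10 = 8*1 + 2, so 8 does not divide 10 — does not hold.
C3: x4=3, x6=14, x7=2; 1 of them equals 2 — holds.
C4: x8 + x1 = 10 + 2 = 12 — holds.
C5: x1 = 2 is outside [3, 9] — does not hold.
C6: 2 / 2 = 1, so 2 divides 2 — holds.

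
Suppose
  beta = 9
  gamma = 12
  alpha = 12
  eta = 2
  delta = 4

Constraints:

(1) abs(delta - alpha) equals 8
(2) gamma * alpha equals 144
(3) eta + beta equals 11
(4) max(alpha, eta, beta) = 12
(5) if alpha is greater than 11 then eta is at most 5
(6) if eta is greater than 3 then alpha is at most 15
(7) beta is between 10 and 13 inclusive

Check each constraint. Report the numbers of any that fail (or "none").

Violated: 7.

(1) abs(4 - 12) = 8  yes
(2) gamma * alpha = 12 * 12 = 144  yes
(3) eta + beta = 2 + 9 = 11  yes
(4) max(12, 2, 9) = 12  yes
(5) alpha = 12 > 11, so we need eta ≤ 5; eta = 2 ≤ 5  yes
(6) eta = 2, not > 3; antecedent false, conditional vacuously true  yes
(7) beta = 9 is outside [10, 13]  no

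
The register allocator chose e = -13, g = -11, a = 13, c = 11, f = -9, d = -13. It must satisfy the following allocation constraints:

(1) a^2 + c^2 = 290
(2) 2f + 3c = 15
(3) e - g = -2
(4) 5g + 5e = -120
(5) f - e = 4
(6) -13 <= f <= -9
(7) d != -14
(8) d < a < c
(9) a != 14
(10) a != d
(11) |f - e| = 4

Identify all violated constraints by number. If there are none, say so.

(1) a^2 + c^2 = 13^2 + 11^2 = 169 + 121 = 290 — holds.
(2) 2f + 3c = 2(-9) + 3(11) = 15 — holds.
(3) e - g = -13 - (-11) = -2 — holds.
(4) 5g + 5e = 5(-11) + 5(-13) = -120 — holds.
(5) f - e = -9 - (-13) = 4 — holds.
(6) f = -9 lies in [-13, -9] — holds.
(7) d = -13, and -13 ≠ -14 — holds.
(8) values -13, 13, 11; a = 13 is not < c = 11 — fails.
(9) a = 13, and 13 ≠ 14 — holds.
(10) a = 13, d = -13; distinct — holds.
(11) |-9 - (-13)| = 4 — holds.

Violated: 8.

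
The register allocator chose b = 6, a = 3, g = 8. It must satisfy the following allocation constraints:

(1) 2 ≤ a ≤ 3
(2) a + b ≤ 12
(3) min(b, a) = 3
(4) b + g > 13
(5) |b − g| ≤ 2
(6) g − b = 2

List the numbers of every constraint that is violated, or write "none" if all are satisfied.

None — every constraint holds.

(1) a = 3 lies in [2, 3] — holds.
(2) a + b = 3 + 6 = 9; 9 ≤ 12 — holds.
(3) min(6, 3) = 3 — holds.
(4) b + g = 6 + 8 = 14; 14 > 13 — holds.
(5) |6 − 8| = 2; 2 ≤ 2 — holds.
(6) g − b = 8 − 6 = 2 — holds.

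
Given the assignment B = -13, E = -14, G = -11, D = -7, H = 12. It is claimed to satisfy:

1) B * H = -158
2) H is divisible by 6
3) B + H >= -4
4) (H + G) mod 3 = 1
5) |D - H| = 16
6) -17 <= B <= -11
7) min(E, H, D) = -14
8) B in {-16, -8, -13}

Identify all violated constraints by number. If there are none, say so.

1) B * H = -13 * 12 = -156, not -158  fails
2) 12 / 6 = 2, so 6 divides 12  holds
3) B + H = -13 + 12 = -1; -1 ≥ -4  holds
4) H + G = 1; 1 mod 3 = 1  holds
5) |-7 - 12| = 19, not 16  fails
6) B = -13 lies in [-17, -11]  holds
7) min(-14, 12, -7) = -14  holds
8) B = -13 is in {-16, -8, -13}  holds

Constraints 1, 5 do not hold.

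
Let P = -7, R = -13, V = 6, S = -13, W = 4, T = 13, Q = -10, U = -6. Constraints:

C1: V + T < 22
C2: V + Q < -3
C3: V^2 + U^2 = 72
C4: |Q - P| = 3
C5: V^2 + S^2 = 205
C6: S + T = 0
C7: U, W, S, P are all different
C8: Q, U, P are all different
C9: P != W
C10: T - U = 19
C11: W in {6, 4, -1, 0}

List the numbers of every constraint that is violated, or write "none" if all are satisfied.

C1: V + T = 6 + 13 = 19; 19 < 22  true
C2: V + Q = 6 + (-10) = -4; -4 < -3  true
C3: V^2 + U^2 = 6^2 + (-6)^2 = 36 + 36 = 72  true
C4: |-10 - (-7)| = 3  true
C5: V^2 + S^2 = 6^2 + (-13)^2 = 36 + 169 = 205  true
C6: S + T = -13 + 13 = 0  true
C7: values -6, 4, -13, -7 are pairwise distinct  true
C8: values -10, -6, -7 are pairwise distinct  true
C9: P = -7, W = 4; distinct  true
C10: T - U = 13 - (-6) = 19  true
C11: W = 4 is in {6, 4, -1, 0}  true

Yes — all constraints hold.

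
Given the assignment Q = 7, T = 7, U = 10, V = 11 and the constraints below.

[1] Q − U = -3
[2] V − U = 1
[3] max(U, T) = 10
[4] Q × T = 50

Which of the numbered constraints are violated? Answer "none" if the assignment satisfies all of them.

[1] Q − U = 7 − 10 = -3 — satisfied.
[2] V − U = 11 − 10 = 1 — satisfied.
[3] max(10, 7) = 10 — satisfied.
[4] Q × T = 7 × 7 = 49, not 50 — violated.

No — constraint 4 is not satisfied.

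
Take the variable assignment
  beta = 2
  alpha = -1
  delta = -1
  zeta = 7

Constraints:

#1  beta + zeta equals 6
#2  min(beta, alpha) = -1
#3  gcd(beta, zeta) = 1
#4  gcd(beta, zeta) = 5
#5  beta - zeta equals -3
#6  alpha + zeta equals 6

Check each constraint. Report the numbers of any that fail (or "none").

#1 beta + zeta = 2 + 7 = 9, not 6  false
#2 min(2, -1) = -1  true
#3 gcd(2, 7) = 1  true
#4 gcd(2, 7) = 1, not 5  false
#5 beta - zeta = 2 - 7 = -5, not -3  false
#6 alpha + zeta = -1 + 7 = 6  true

Violated: 1, 4, and 5.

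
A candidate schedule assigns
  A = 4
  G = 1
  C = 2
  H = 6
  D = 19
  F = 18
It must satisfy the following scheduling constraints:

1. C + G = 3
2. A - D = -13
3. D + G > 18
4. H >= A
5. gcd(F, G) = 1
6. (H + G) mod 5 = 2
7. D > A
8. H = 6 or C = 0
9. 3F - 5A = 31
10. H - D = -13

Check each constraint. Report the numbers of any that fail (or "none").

1. C + G = 2 + 1 = 3 — OK.
2. A - D = 4 - 19 = -15, not -13 — violated.
3. D + G = 19 + 1 = 20; 20 > 18 — OK.
4. H = 6, A = 4; 6 ≥ 4 — OK.
5. gcd(18, 1) = 1 — OK.
6. H + G = 7; 7 mod 5 = 2 — OK.
7. D = 19, A = 4; 19 > 4 — OK.
8. H = 6 = 6 (first disjunct) — OK.
9. 3F - 5A = 3(18) - 5(4) = 34, not 31 — violated.
10. H - D = 6 - 19 = -13 — OK.

Constraints 2 and 9 do not hold.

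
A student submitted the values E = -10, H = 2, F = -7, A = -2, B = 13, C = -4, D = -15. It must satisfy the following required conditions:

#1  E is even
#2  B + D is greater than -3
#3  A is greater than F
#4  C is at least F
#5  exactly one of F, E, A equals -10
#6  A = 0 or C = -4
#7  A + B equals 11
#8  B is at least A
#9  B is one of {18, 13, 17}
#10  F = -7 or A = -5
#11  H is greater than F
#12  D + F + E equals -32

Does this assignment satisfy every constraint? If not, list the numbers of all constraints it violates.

#1 E = -10 is even  true
#2 B + D = 13 + (-15) = -2; -2 > -3  true
#3 A = -2, F = -7; -2 > -7  true
#4 C = -4, F = -7; -4 ≥ -7  true
#5 F=-7, E=-10, A=-2; 1 of them equals -10  true
#6 A = -2 ≠ 0, but C = -4 = -4 (second disjunct)  true
#7 A + B = -2 + 13 = 11  true
#8 B = 13, A = -2; 13 ≥ -2  true
#9 B = 13 is in {18, 13, 17}  true
#10 F = -7 = -7 (first disjunct)  true
#11 H = 2, F = -7; 2 > -7  true
#12 D + F + E = -15 + (-7) + (-10) = -32  true

The assignment satisfies every constraint.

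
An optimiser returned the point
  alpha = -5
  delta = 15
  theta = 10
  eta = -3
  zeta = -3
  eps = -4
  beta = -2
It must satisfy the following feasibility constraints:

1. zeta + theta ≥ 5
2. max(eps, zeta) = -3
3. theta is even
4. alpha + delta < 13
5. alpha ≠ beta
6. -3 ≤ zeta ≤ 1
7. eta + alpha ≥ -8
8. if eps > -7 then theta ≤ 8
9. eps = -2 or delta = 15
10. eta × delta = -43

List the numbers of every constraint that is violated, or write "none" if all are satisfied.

Constraints 8, 10 do not hold.

1. zeta + theta = -3 + 10 = 7; 7 ≥ 5 — holds.
2. max(-4, -3) = -3 — holds.
3. theta = 10 is even — holds.
4. alpha + delta = -5 + 15 = 10; 10 < 13 — holds.
5. alpha = -5, beta = -2; distinct — holds.
6. zeta = -3 lies in [-3, 1] — holds.
7. eta + alpha = -3 + (-5) = -8; -8 ≥ -8 — holds.
8. eps = -4 > -7, so we need theta ≤ 8; but theta = 10 > 8 — does not hold.
9. eps = -4 ≠ -2, but delta = 15 = 15 (second disjunct) — holds.
10. eta × delta = -3 × 15 = -45, not -43 — does not hold.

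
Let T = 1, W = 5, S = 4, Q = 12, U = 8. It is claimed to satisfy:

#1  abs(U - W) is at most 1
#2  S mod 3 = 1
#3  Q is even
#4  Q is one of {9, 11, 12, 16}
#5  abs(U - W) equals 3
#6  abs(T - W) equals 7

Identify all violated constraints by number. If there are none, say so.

Constraints 1, 6 do not hold.

#1 abs(8 - 5) = 3; 3 > 1, exceeds bound 1  no
#2 4 mod 3 = 1  yes
#3 Q = 12 is even  yes
#4 Q = 12 is in {9, 11, 12, 16}  yes
#5 abs(8 - 5) = 3  yes
#6 abs(1 - 5) = 4, not 7  no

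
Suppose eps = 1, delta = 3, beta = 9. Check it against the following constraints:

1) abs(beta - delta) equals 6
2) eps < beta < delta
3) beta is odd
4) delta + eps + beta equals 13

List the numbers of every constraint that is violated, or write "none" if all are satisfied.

1) abs(9 - 3) = 6  holds
2) values 1, 9, 3; beta = 9 is not < delta = 3  fails
3) beta = 9 is odd  holds
4) delta + eps + beta = 3 + 1 + 9 = 13  holds

No — constraint 2 is not satisfied.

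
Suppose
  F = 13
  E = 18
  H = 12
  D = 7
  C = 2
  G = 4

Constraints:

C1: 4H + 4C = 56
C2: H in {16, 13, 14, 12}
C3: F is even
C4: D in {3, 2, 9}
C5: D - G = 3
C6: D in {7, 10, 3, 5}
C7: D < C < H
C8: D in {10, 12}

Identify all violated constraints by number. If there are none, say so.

C1: 4H + 4C = 4(12) + 4(2) = 56 — holds.
C2: H = 12 is in {16, 13, 14, 12} — holds.
C3: F = 13 is odd — fails.
C4: D = 7 is not in {3, 2, 9} — fails.
C5: D - G = 7 - 4 = 3 — holds.
C6: D = 7 is in {7, 10, 3, 5} — holds.
C7: values 7, 2, 12; D = 7 is not < C = 2 — fails.
C8: D = 7 is not in {10, 12} — fails.

No — constraints 3, 4, 7, and 8 are not satisfied.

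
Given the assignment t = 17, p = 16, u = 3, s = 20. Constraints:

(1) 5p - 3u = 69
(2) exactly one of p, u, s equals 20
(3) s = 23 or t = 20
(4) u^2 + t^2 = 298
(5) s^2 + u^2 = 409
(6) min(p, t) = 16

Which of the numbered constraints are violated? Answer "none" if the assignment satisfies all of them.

(1) 5p - 3u = 5(16) - 3(3) = 71, not 69 — violated.
(2) p=16, u=3, s=20; 1 of them equals 20 — satisfied.
(3) s = 20 ≠ 23 and t = 17 ≠ 20; both disjuncts false — violated.
(4) u^2 + t^2 = 3^2 + 17^2 = 9 + 289 = 298 — satisfied.
(5) s^2 + u^2 = 20^2 + 3^2 = 400 + 9 = 409 — satisfied.
(6) min(16, 17) = 16 — satisfied.

No — constraints 1, 3 are not satisfied.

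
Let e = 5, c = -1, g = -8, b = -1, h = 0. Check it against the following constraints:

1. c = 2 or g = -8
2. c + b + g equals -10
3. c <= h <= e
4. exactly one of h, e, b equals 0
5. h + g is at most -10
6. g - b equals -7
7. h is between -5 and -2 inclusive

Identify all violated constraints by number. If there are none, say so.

1. c = -1 ≠ 2, but g = -8 = -8 (second disjunct) — holds.
2. c + b + g = -1 + (-1) + (-8) = -10 — holds.
3. values -1 <= 0 <= 5 — holds.
4. h=0, e=5, b=-1; 1 of them equals 0 — holds.
5. h + g = 0 + (-8) = -8; -8 > -10, bound -10 not met — fails.
6. g - b = -8 - (-1) = -7 — holds.
7. h = 0 is outside [-5, -2] — fails.

Violated: 5 and 7.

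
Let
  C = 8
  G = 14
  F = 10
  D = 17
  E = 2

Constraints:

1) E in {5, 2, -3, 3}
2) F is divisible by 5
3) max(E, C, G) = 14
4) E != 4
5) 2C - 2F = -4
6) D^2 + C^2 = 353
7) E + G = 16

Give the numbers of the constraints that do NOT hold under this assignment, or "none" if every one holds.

1) E = 2 is in {5, 2, -3, 3}  yes
2) 10 / 5 = 2, so 5 divides 10  yes
3) max(2, 8, 14) = 14  yes
4) E = 2, and 2 ≠ 4  yes
5) 2C - 2F = 2(8) - 2(10) = -4  yes
6) D^2 + C^2 = 17^2 + 8^2 = 289 + 64 = 353  yes
7) E + G = 2 + 14 = 16  yes

The assignment satisfies every constraint.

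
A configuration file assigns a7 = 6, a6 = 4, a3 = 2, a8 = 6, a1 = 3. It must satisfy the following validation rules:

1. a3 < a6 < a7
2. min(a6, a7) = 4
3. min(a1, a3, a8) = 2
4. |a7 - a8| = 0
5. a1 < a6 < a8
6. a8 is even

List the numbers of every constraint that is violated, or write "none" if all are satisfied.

1. values 2 < 4 < 6  holds
2. min(4, 6) = 4  holds
3. min(3, 2, 6) = 2  holds
4. |6 - 6| = 0  holds
5. values 3 < 4 < 6  holds
6. a8 = 6 is even  holds

No violations.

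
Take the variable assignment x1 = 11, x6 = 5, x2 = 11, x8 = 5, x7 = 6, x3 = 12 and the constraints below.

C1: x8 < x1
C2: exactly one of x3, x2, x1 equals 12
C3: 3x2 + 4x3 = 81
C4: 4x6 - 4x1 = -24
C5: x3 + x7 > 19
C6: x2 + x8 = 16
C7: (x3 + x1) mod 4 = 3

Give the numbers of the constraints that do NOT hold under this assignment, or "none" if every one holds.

C1: x8 = 5, x1 = 11; 5 < 11 — holds.
C2: x3=12, x2=11, x1=11; 1 of them equals 12 — holds.
C3: 3x2 + 4x3 = 3(11) + 4(12) = 81 — holds.
C4: 4x6 - 4x1 = 4(5) - 4(11) = -24 — holds.
C5: x3 + x7 = 12 + 6 = 18; 18 ≤ 19, bound 19 not met — fails.
C6: x2 + x8 = 11 + 5 = 16 — holds.
C7: x3 + x1 = 23; 23 mod 4 = 3 — holds.

Constraint 5 is violated.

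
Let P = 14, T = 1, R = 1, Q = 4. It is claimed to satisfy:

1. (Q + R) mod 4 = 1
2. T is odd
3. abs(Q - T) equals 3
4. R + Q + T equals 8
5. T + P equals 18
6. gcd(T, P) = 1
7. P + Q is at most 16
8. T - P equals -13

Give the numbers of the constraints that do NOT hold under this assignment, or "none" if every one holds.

Constraints 4, 5, and 7 do not hold.

1. Q + R = 5; 5 mod 4 = 1 — satisfied.
2. T = 1 is odd — satisfied.
3. abs(4 - 1) = 3 — satisfied.
4. R + Q + T = 1 + 4 + 1 = 6, not 8 — violated.
5. T + P = 1 + 14 = 15, not 18 — violated.
6. gcd(1, 14) = 1 — satisfied.
7. P + Q = 14 + 4 = 18; 18 > 16, bound 16 not met — violated.
8. T - P = 1 - 14 = -13 — satisfied.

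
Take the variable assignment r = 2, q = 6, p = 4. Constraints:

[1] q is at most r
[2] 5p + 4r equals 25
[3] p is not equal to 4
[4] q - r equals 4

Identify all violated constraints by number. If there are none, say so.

The assignment fails constraints 1, 2, and 3.

[1] q = 6, r = 2; 6 > 2 (want ≤) — does not hold.
[2] 5p + 4r = 5(4) + 4(2) = 28, not 25 — does not hold.
[3] p = 4, but 4 is required to differ — does not hold.
[4] q - r = 6 - 2 = 4 — holds.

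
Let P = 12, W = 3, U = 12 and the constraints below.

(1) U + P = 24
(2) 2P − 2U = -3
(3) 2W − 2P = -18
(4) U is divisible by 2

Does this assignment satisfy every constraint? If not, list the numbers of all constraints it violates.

Constraint 2 does not hold.

(1) U + P = 12 + 12 = 24  ✔
(2) 2P − 2U = 2(12) − 2(12) = 0, not -3  ✘
(3) 2W − 2P = 2(3) − 2(12) = -18  ✔
(4) 12 / 2 = 6, so 2 divides 12  ✔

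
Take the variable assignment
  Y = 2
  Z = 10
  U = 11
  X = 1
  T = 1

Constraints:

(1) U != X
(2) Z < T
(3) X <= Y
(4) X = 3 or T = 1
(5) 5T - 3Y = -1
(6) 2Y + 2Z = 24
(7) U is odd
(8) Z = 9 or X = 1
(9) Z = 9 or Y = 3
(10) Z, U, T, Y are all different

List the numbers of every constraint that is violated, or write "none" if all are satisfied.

(1) U = 11, X = 1; distinct — holds.
(2) Z = 10, T = 1; 10 ≥ 1 (want <) — fails.
(3) X = 1, Y = 2; 1 ≤ 2 — holds.
(4) X = 1 ≠ 3, but T = 1 = 1 (second disjunct) — holds.
(5) 5T - 3Y = 5(1) - 3(2) = -1 — holds.
(6) 2Y + 2Z = 2(2) + 2(10) = 24 — holds.
(7) U = 11 is odd — holds.
(8) Z = 10 ≠ 9, but X = 1 = 1 (second disjunct) — holds.
(9) Z = 10 ≠ 9 and Y = 2 ≠ 3; both disjuncts false — fails.
(10) values 10, 11, 1, 2 are pairwise distinct — holds.

Violated: 2 and 9.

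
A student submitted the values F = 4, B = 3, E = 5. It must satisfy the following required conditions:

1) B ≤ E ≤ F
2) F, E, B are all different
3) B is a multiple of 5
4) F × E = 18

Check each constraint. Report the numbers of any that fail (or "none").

The assignment fails constraints 1, 3, and 4.

1) values 3, 5, 4; E = 5 is not ≤ F = 4 — violated.
2) values 4, 5, 3 are pairwise distinct — satisfied.
3) 3 = 5×0 + 3, so 5 does not divide 3 — violated.
4) F × E = 4 × 5 = 20, not 18 — violated.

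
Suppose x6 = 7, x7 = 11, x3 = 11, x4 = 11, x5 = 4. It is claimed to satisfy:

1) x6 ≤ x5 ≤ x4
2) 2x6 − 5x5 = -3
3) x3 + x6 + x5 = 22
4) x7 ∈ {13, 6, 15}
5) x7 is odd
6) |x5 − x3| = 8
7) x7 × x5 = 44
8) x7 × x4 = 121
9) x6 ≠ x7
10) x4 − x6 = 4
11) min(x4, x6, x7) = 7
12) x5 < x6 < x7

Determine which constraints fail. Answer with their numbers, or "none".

1) values 7, 4, 11; x6 = 7 is not ≤ x5 = 4 — fails.
2) 2x6 − 5x5 = 2(7) − 5(4) = -6, not -3 — fails.
3) x3 + x6 + x5 = 11 + 7 + 4 = 22 — holds.
4) x7 = 11 is not in {13, 6, 15} — fails.
5) x7 = 11 is odd — holds.
6) |4 − 11| = 7, not 8 — fails.
7) x7 × x5 = 11 × 4 = 44 — holds.
8) x7 × x4 = 11 × 11 = 121 — holds.
9) x6 = 7, x7 = 11; distinct — holds.
10) x4 − x6 = 11 − 7 = 4 — holds.
11) min(11, 7, 11) = 7 — holds.
12) values 4 < 7 < 11 — holds.

Constraints 1, 2, 4, and 6 do not hold.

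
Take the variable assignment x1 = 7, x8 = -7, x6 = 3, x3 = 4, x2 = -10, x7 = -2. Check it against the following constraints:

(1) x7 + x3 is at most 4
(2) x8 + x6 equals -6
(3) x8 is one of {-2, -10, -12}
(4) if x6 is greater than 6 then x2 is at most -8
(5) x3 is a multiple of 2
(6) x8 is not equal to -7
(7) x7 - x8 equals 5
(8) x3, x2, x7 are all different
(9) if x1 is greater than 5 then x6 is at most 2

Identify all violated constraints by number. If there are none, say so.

Constraints 2, 3, 6, 9 are violated.

(1) x7 + x3 = -2 + 4 = 2; 2 ≤ 4 — satisfied.
(2) x8 + x6 = -7 + 3 = -4, not -6 — violated.
(3) x8 = -7 is not in {-2, -10, -12} — violated.
(4) x6 = 3, not > 6; antecedent false, conditional vacuously true — satisfied.
(5) 4 / 2 = 2, so 2 divides 4 — satisfied.
(6) x8 = -7, but -7 is required to differ — violated.
(7) x7 - x8 = -2 - (-7) = 5 — satisfied.
(8) values 4, -10, -2 are pairwise distinct — satisfied.
(9) x1 = 7 > 5, so we need x6 ≤ 2; but x6 = 3 > 2 — violated.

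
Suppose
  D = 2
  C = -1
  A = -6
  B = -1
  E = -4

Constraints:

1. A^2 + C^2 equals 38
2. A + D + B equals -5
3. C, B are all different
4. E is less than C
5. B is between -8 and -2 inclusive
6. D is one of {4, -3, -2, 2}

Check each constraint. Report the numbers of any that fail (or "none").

1. A^2 + C^2 = (-6)^2 + (-1)^2 = 36 + 1 = 37, not 38 — violated.
2. A + D + B = -6 + 2 + (-1) = -5 — OK.
3. C = B = -1, not all different — violated.
4. E = -4, C = -1; -4 < -1 — OK.
5. B = -1 is outside [-8, -2] — violated.
6. D = 2 is in {4, -3, -2, 2} — OK.

Violated: 1, 3, 5.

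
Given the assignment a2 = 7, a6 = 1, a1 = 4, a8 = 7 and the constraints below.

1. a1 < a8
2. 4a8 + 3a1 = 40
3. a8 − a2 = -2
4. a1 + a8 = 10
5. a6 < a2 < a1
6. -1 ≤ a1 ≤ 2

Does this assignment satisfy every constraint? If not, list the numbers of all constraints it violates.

1. a1 = 4, a8 = 7; 4 < 7 — holds.
2. 4a8 + 3a1 = 4(7) + 3(4) = 40 — holds.
3. a8 − a2 = 7 − 7 = 0, not -2 — fails.
4. a1 + a8 = 4 + 7 = 11, not 10 — fails.
5. values 1, 7, 4; a2 = 7 is not < a1 = 4 — fails.
6. a1 = 4 is outside [-1, 2] — fails.

Constraints 3, 4, 5, and 6 do not hold.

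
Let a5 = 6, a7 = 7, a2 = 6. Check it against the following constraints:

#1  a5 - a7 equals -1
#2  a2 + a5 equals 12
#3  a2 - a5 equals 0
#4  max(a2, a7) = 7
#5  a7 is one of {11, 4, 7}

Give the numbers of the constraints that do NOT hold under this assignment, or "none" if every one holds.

No violations.

#1 a5 - a7 = 6 - 7 = -1 — holds.
#2 a2 + a5 = 6 + 6 = 12 — holds.
#3 a2 - a5 = 6 - 6 = 0 — holds.
#4 max(6, 7) = 7 — holds.
#5 a7 = 7 is in {11, 4, 7} — holds.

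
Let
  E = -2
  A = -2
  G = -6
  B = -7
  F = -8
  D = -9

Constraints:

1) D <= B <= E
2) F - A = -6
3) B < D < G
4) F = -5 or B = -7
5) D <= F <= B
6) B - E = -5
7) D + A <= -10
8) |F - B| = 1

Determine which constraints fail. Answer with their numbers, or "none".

1) values -9 <= -7 <= -2 — holds.
2) F - A = -8 - (-2) = -6 — holds.
3) values -7, -9, -6; B = -7 is not < D = -9 — does not hold.
4) F = -8 ≠ -5, but B = -7 = -7 (second disjunct) — holds.
5) values -9 <= -8 <= -7 — holds.
6) B - E = -7 - (-2) = -5 — holds.
7) D + A = -9 + (-2) = -11; -11 ≤ -10 — holds.
8) |-8 - (-7)| = 1 — holds.

The assignment fails constraint 3.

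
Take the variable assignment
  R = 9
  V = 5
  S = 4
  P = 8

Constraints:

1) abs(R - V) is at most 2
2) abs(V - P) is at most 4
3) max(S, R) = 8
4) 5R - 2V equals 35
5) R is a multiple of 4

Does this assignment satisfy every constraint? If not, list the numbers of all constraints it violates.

1) abs(9 - 5) = 4; 4 > 2, exceeds bound 2 — does not hold.
2) abs(5 - 8) = 3; 3 ≤ 4 — holds.
3) max(4, 9) = 9, not 8 — does not hold.
4) 5R - 2V = 5(9) - 2(5) = 35 — holds.
5) 9 = 4*2 + 1, so 4 does not divide 9 — does not hold.

The assignment fails constraints 1, 3, 5.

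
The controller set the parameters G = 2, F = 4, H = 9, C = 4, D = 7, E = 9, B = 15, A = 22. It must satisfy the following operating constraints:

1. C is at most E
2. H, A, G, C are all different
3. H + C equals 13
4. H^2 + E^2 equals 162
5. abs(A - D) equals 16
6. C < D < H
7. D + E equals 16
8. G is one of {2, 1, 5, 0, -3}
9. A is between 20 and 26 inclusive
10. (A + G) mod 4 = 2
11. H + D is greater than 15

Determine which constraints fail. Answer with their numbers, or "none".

Violated: 5 and 10.

1. C = 4, E = 9; 4 ≤ 9  holds
2. values 9, 22, 2, 4 are pairwise distinct  holds
3. H + C = 9 + 4 = 13  holds
4. H^2 + E^2 = 9^2 + 9^2 = 81 + 81 = 162  holds
5. abs(22 - 7) = 15, not 16  fails
6. values 4 < 7 < 9  holds
7. D + E = 7 + 9 = 16  holds
8. G = 2 is in {2, 1, 5, 0, -3}  holds
9. A = 22 lies in [20, 26]  holds
10. A + G = 24; 24 mod 4 = 0, not 2  fails
11. H + D = 9 + 7 = 16; 16 > 15  holds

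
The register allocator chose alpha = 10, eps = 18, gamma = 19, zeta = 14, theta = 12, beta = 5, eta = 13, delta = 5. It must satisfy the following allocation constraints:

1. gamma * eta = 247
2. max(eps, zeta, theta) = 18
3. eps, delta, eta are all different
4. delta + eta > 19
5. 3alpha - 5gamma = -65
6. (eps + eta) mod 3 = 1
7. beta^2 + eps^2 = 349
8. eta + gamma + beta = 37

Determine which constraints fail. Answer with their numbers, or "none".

1. gamma * eta = 19 * 13 = 247  true
2. max(18, 14, 12) = 18  true
3. values 18, 5, 13 are pairwise distinct  true
4. delta + eta = 5 + 13 = 18; 18 ≤ 19, bound 19 not met  false
5. 3alpha - 5gamma = 3(10) - 5(19) = -65  true
6. eps + eta = 31; 31 mod 3 = 1  true
7. beta^2 + eps^2 = 5^2 + 18^2 = 25 + 324 = 349  true
8. eta + gamma + beta = 13 + 19 + 5 = 37  true

The assignment fails constraint 4.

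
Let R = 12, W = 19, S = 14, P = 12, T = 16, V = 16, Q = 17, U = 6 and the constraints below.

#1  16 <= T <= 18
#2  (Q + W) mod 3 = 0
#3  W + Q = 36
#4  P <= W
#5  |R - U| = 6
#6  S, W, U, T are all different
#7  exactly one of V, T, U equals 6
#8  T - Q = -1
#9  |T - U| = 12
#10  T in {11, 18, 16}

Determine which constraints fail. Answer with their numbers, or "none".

#1 T = 16 lies in [16, 18] — OK.
#2 Q + W = 36; 36 mod 3 = 0 — OK.
#3 W + Q = 19 + 17 = 36 — OK.
#4 P = 12, W = 19; 12 ≤ 19 — OK.
#5 |12 - 6| = 6 — OK.
#6 values 14, 19, 6, 16 are pairwise distinct — OK.
#7 V=16, T=16, U=6; 1 of them equals 6 — OK.
#8 T - Q = 16 - 17 = -1 — OK.
#9 |16 - 6| = 10, not 12 — violated.
#10 T = 16 is in {11, 18, 16} — OK.

No — constraint 9 is not satisfied.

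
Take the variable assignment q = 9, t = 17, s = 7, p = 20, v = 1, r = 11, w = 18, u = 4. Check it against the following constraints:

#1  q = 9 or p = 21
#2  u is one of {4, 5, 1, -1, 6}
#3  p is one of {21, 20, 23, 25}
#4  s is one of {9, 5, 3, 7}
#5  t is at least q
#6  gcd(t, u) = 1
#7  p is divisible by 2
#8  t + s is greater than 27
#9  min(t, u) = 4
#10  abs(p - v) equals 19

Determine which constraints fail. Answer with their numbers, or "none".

#1 q = 9 = 9 (first disjunct)  yes
#2 u = 4 is in {4, 5, 1, -1, 6}  yes
#3 p = 20 is in {21, 20, 23, 25}  yes
#4 s = 7 is in {9, 5, 3, 7}  yes
#5 t = 17, q = 9; 17 ≥ 9  yes
#6 gcd(17, 4) = 1  yes
#7 20 / 2 = 10, so 2 divides 20  yes
#8 t + s = 17 + 7 = 24; 24 ≤ 27, bound 27 not met  no
#9 min(17, 4) = 4  yes
#10 abs(20 - 1) = 19  yes

No — constraint 8 is not satisfied.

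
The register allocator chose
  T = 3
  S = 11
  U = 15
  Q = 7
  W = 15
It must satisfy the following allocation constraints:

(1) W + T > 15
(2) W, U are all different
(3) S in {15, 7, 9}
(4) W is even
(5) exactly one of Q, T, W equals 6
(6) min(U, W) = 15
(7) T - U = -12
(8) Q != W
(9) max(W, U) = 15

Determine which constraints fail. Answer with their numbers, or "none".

Constraints 2, 3, 4, 5 are violated.

(1) W + T = 15 + 3 = 18; 18 > 15 — holds.
(2) W = U = 15, not all different — fails.
(3) S = 11 is not in {15, 7, 9} — fails.
(4) W = 15 is odd — fails.
(5) Q=7, T=3, W=15; 0 of them equal 6, not exactly one — fails.
(6) min(15, 15) = 15 — holds.
(7) T - U = 3 - 15 = -12 — holds.
(8) Q = 7, W = 15; distinct — holds.
(9) max(15, 15) = 15 — holds.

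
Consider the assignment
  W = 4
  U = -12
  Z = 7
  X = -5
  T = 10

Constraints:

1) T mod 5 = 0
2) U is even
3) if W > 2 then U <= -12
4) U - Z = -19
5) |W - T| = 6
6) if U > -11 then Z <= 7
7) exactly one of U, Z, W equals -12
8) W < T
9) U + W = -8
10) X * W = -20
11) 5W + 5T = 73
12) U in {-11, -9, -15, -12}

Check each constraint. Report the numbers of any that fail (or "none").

No — constraint 11 is not satisfied.

1) 10 mod 5 = 0  ✔
2) U = -12 is even  ✔
3) W = 4 > 2, so we need U ≤ -12; U = -12 ≤ -12  ✔
4) U - Z = -12 - 7 = -19  ✔
5) |4 - 10| = 6  ✔
6) U = -12, not > -11; antecedent false, conditional vacuously true  ✔
7) U=-12, Z=7, W=4; 1 of them equals -12  ✔
8) W = 4, T = 10; 4 < 10  ✔
9) U + W = -12 + 4 = -8  ✔
10) X * W = -5 * 4 = -20  ✔
11) 5W + 5T = 5(4) + 5(10) = 70, not 73  ✘
12) U = -12 is in {-11, -9, -15, -12}  ✔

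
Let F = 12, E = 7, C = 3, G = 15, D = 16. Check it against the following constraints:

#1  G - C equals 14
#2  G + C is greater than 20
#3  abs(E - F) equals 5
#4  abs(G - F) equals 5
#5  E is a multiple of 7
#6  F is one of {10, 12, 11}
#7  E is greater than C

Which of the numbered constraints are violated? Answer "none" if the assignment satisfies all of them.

No — constraints 1, 2, and 4 are not satisfied.

#1 G - C = 15 - 3 = 12, not 14 — violated.
#2 G + C = 15 + 3 = 18; 18 ≤ 20, bound 20 not met — violated.
#3 abs(7 - 12) = 5 — OK.
#4 abs(15 - 12) = 3, not 5 — violated.
#5 7 / 7 = 1, so 7 divides 7 — OK.
#6 F = 12 is in {10, 12, 11} — OK.
#7 E = 7, C = 3; 7 > 3 — OK.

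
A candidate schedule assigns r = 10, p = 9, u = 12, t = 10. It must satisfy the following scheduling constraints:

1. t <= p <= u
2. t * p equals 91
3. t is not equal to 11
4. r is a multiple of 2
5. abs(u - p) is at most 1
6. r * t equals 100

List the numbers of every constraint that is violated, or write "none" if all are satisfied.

1. values 10, 9, 12; t = 10 is not <= p = 9  no
2. t * p = 10 * 9 = 90, not 91  no
3. t = 10, and 10 ≠ 11  yes
4. 10 / 2 = 5, so 2 divides 10  yes
5. abs(12 - 9) = 3; 3 > 1, exceeds bound 1  no
6. r * t = 10 * 10 = 100  yes

The assignment fails constraints 1, 2, 5.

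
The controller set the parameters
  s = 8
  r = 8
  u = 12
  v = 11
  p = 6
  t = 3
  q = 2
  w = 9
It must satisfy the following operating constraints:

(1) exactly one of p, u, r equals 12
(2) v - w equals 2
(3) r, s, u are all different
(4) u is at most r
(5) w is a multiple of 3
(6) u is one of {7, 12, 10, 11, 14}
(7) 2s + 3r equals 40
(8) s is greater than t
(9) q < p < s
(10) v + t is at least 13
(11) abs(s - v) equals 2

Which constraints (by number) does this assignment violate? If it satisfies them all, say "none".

The assignment fails constraints 3, 4, 11.

(1) p=6, u=12, r=8; 1 of them equals 12 — OK.
(2) v - w = 11 - 9 = 2 — OK.
(3) r = s = 8, not all different — violated.
(4) u = 12, r = 8; 12 > 8 (want ≤) — violated.
(5) 9 / 3 = 3, so 3 divides 9 — OK.
(6) u = 12 is in {7, 12, 10, 11, 14} — OK.
(7) 2s + 3r = 2(8) + 3(8) = 40 — OK.
(8) s = 8, t = 3; 8 > 3 — OK.
(9) values 2 < 6 < 8 — OK.
(10) v + t = 11 + 3 = 14; 14 ≥ 13 — OK.
(11) abs(8 - 11) = 3, not 2 — violated.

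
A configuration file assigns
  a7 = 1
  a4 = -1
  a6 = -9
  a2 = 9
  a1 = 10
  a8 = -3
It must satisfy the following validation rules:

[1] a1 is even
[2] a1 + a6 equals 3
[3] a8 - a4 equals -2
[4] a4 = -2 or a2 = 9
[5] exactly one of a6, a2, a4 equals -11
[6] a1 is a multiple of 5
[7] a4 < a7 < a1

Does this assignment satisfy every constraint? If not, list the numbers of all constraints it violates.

No — constraints 2 and 5 are not satisfied.

[1] a1 = 10 is even  yes
[2] a1 + a6 = 10 + (-9) = 1, not 3  no
[3] a8 - a4 = -3 - (-1) = -2  yes
[4] a4 = -1 ≠ -2, but a2 = 9 = 9 (second disjunct)  yes
[5] a6=-9, a2=9, a4=-1; 0 of them equal -11, not exactly one  no
[6] 10 / 5 = 2, so 5 divides 10  yes
[7] values -1 < 1 < 10  yes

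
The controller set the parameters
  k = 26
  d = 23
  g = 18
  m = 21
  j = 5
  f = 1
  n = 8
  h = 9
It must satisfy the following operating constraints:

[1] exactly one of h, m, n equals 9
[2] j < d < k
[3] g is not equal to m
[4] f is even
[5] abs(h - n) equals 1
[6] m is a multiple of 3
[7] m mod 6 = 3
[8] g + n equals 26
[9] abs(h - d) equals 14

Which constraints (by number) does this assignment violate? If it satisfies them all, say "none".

No — constraint 4 is not satisfied.

[1] h=9, m=21, n=8; 1 of them equals 9 — holds.
[2] values 5 < 23 < 26 — holds.
[3] g = 18, m = 21; distinct — holds.
[4] f = 1 is odd — fails.
[5] abs(9 - 8) = 1 — holds.
[6] 21 / 3 = 7, so 3 divides 21 — holds.
[7] 21 mod 6 = 3 — holds.
[8] g + n = 18 + 8 = 26 — holds.
[9] abs(9 - 23) = 14 — holds.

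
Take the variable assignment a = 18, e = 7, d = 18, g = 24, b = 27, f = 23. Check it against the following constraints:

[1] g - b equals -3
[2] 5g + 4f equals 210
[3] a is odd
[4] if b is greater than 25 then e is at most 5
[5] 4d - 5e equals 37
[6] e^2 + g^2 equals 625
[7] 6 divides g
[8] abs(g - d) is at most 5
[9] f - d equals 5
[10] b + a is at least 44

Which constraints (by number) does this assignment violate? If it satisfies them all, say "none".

Constraints 2, 3, 4, and 8 are violated.

[1] g - b = 24 - 27 = -3  holds
[2] 5g + 4f = 5(24) + 4(23) = 212, not 210  fails
[3] a = 18 is even  fails
[4] b = 27 > 25, so we need e ≤ 5; but e = 7 > 5  fails
[5] 4d - 5e = 4(18) - 5(7) = 37  holds
[6] e^2 + g^2 = 7^2 + 24^2 = 49 + 576 = 625  holds
[7] 24 / 6 = 4, so 6 divides 24  holds
[8] abs(24 - 18) = 6; 6 > 5, exceeds bound 5  fails
[9] f - d = 23 - 18 = 5  holds
[10] b + a = 27 + 18 = 45; 45 ≥ 44  holds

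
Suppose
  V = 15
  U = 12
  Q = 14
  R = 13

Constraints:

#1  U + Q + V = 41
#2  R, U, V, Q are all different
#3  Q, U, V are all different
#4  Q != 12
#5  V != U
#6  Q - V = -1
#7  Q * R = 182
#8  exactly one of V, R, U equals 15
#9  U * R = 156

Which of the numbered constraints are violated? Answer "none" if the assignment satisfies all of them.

Yes — all constraints hold.

#1 U + Q + V = 12 + 14 + 15 = 41 — holds.
#2 values 13, 12, 15, 14 are pairwise distinct — holds.
#3 values 14, 12, 15 are pairwise distinct — holds.
#4 Q = 14, and 14 ≠ 12 — holds.
#5 V = 15, U = 12; distinct — holds.
#6 Q - V = 14 - 15 = -1 — holds.
#7 Q * R = 14 * 13 = 182 — holds.
#8 V=15, R=13, U=12; 1 of them equals 15 — holds.
#9 U * R = 12 * 13 = 156 — holds.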